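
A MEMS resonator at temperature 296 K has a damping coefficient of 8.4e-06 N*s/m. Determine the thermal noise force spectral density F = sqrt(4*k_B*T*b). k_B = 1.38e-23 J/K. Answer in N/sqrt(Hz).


Step 1: Compute 4 * k_B * T * b
= 4 * 1.38e-23 * 296 * 8.4e-06
= 1.3725e-25 N^2/Hz
Step 2: F_noise = sqrt(1.3725e-25)
F_noise = 3.70e-13 N/sqrt(Hz)


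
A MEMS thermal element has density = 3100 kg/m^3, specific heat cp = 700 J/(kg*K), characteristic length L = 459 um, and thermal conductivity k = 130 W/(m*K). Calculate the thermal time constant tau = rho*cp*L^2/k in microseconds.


Step 1: Convert L to m: L = 459e-6 m
Step 2: L^2 = (459e-6)^2 = 2.10681e-07 m^2
Step 3: tau = 3100 * 700 * 2.10681e-07 / 130 = 3.51675208e-03 s
Step 4: Convert to microseconds (multiply by 1e6).
tau = 3516.752 us


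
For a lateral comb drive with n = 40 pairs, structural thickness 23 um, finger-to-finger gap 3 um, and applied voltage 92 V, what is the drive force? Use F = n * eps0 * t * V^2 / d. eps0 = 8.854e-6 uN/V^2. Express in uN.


Step 1: Parameters: n=40, eps0=8.854e-6 uN/V^2, t=23 um, V=92 V, d=3 um
Step 2: V^2 = 8464
Step 3: F = 40 * 8.854e-6 * 23 * 8464 / 3
F = 22.982 uN


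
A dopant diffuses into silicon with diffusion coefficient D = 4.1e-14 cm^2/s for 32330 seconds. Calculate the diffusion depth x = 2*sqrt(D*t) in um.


Step 1: Compute D*t = 4.1e-14 * 32330 = 1.32553e-09 cm^2
Step 2: sqrt(D*t) = 3.6408e-05 cm
Step 3: x = 2 * 3.6408e-05 cm = 7.2816e-05 cm
Step 4: Convert to um (1 cm = 1e4 um): x = 0.728 um


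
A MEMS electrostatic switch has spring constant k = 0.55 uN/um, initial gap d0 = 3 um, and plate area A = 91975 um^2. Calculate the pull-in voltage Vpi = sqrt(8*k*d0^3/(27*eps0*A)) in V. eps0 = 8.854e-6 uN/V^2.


Step 1: Compute numerator: 8 * k * d0^3 = 8 * 0.55 * 3^3 = 118.8
Step 2: Compute denominator: 27 * eps0 * A = 27 * 8.854e-6 * 91975 = 21.98736
Step 3: Vpi = sqrt(118.8 / 21.98736)
Vpi = 2.32 V


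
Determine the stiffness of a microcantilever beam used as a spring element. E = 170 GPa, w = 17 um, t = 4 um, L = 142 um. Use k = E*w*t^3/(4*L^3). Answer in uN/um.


Step 1: Convert E to consistent units (1 GPa = 1000 uN/um^2).
E = 170 GPa = 170000 uN/um^2
Step 2: Compute t^3 = 4^3 = 64
Step 3: Compute L^3 = 142^3 = 2863288
Step 4: k = 170000 * 17 * 64 / (4 * 2863288)
k = 16.1493 uN/um


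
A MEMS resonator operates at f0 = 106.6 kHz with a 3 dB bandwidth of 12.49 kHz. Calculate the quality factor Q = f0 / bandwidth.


Step 1: Q = f0 / bandwidth
Step 2: Q = 106.6 / 12.49
Q = 8.5


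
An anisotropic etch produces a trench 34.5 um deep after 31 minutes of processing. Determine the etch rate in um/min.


Step 1: Etch rate = depth / time
Step 2: rate = 34.5 / 31
rate = 1.113 um/min


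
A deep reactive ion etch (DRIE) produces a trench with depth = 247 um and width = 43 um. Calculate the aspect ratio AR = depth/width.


Step 1: AR = depth / width
Step 2: AR = 247 / 43
AR = 5.7


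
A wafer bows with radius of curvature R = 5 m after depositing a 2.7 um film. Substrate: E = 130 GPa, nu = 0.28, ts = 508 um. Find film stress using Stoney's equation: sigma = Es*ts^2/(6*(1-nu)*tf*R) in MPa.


Step 1: Compute numerator: Es * ts^2 = 130 * 508^2 = 33548320 (GPa*um^2)
Step 2: Compute denominator (R in um): 6*(1-nu)*tf*R = 6*0.72*2.7*5e6 = 58320000.0 (um^2)
Step 3: sigma (GPa) = 33548320 / 58320000.0 = 5.75246e-01 GPa
Step 4: Convert to MPa (x1000): sigma = 575.2 MPa


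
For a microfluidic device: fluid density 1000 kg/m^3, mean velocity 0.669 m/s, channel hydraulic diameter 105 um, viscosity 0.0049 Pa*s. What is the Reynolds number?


Step 1: Convert Dh to meters: Dh = 105e-6 m
Step 2: Re = rho * v * Dh / mu
Re = 1000 * 0.669 * 105e-6 / 0.0049
Re = 14.336


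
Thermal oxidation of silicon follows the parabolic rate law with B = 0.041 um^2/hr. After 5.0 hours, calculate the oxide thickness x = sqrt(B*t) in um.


Step 1: Compute B*t = 0.041 * 5.0 = 0.205
Step 2: x = sqrt(0.205)
x = 0.453 um


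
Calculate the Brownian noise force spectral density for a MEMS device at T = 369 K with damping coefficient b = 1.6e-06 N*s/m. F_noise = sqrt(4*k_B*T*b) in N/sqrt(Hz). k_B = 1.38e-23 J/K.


Step 1: Compute 4 * k_B * T * b
= 4 * 1.38e-23 * 369 * 1.6e-06
= 3.2590e-26 N^2/Hz
Step 2: F_noise = sqrt(3.2590e-26)
F_noise = 1.81e-13 N/sqrt(Hz)


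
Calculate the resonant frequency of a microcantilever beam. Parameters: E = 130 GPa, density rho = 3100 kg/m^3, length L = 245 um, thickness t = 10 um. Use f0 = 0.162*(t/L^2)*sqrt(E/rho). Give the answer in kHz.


Step 1: Convert units to SI.
t_SI = 10e-6 m, L_SI = 245e-6 m
Step 2: Calculate sqrt(E/rho).
sqrt(130e9 / 3100) = 6475.76 m/s
Step 3: Compute f0.
f0 = 0.162 * 10e-6 / (245e-6)^2 * 6475.76 = 174772.7 Hz = 174.77 kHz


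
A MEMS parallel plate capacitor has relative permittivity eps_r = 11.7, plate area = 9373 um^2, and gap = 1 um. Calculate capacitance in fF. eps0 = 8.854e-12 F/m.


Step 1: Convert area to m^2: A = 9373e-12 m^2
Step 2: Convert gap to m: d = 1e-6 m
Step 3: C = eps0 * eps_r * A / d
C = 8.854e-12 * 11.7 * 9373e-12 / 1e-6
Step 4: Convert to fF (multiply by 1e15).
C = 970.97 fF


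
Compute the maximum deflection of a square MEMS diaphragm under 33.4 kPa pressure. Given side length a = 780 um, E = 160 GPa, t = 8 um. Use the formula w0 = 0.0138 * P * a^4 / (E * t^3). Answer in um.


Step 1: Convert pressure to compatible units (E is in GPa, so P in GPa).
P = 33.4 kPa = 33.4e-6 GPa
Step 2: Compute numerator: 0.0138 * P * a^4.
a^4 = 780^4 = 370150560000
numerator = 0.0138 * 33.4e-6 * 370150560000 = 1.706098e+05
Step 3: Compute denominator: E * t^3 = 160 * 8^3 = 81920
Step 4: w0 = numerator / denominator = 1.706098e+05 / 81920 = 2.0826 um


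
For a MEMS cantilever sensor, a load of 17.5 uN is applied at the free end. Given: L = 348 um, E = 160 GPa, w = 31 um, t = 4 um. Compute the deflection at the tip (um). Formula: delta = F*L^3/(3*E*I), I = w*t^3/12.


Step 1: Calculate the second moment of area.
I = w * t^3 / 12 = 31 * 4^3 / 12 = 165.3333 um^4
Step 2: Convert E to consistent units (1 GPa = 1000 uN/um^2).
E = 160 GPa = 160000 uN/um^2
Step 3: Calculate tip deflection.
delta = F * L^3 / (3 * E * I)
delta = 17.5 * 348^3 / (3 * 160000 * 165.3333)
delta = 9.2934 um


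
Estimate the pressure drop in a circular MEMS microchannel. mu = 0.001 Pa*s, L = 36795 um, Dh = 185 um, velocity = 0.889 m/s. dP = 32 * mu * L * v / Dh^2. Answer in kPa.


Step 1: Convert to SI: L = 36795e-6 m, Dh = 185e-6 m
Step 2: dP = 32 * 0.001 * 36795e-6 * 0.889 / (185e-6)^2
Step 3: dP = 30584.20 Pa
Step 4: Convert to kPa: dP = 30.58 kPa


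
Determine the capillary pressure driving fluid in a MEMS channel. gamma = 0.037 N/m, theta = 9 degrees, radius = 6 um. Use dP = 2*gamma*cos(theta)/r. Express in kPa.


Step 1: cos(9 deg) = 0.9877
Step 2: Convert r to m: r = 6e-6 m
Step 3: dP = 2 * 0.037 * 0.9877 / 6e-6 = 12181.6 Pa
Step 4: Convert Pa to kPa (divide by 1000).
dP = 12.18 kPa


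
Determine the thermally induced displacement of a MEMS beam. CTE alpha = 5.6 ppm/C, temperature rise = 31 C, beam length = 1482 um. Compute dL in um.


Step 1: Convert CTE: alpha = 5.6 ppm/C = 5.6e-6 /C
Step 2: dL = 5.6e-6 * 31 * 1482
dL = 0.2573 um


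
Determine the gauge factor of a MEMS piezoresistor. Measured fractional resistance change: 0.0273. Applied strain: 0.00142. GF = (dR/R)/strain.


Step 1: Identify values.
dR/R = 0.0273, strain = 0.00142
Step 2: GF = (dR/R) / strain = 0.0273 / 0.00142
GF = 19.2


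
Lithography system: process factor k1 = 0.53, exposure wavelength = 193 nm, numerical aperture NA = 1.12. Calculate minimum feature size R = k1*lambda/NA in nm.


Step 1: Identify values: k1 = 0.53, lambda = 193 nm, NA = 1.12
Step 2: R = k1 * lambda / NA
R = 0.53 * 193 / 1.12
R = 91.3 nm


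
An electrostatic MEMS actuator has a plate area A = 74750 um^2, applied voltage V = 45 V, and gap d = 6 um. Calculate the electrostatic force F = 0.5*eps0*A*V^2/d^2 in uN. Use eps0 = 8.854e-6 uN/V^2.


Step 1: Identify parameters.
eps0 = 8.854e-6 uN/V^2, A = 74750 um^2, V = 45 V, d = 6 um
Step 2: Compute V^2 = 45^2 = 2025
Step 3: Compute d^2 = 6^2 = 36
Step 4: F = 0.5 * 8.854e-6 * 74750 * 2025 / 36
F = 18.614 uN


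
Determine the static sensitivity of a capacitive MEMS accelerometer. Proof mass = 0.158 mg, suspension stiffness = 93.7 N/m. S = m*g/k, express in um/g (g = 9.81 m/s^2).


Step 1: Convert mass: m = 0.158 mg = 1.58e-07 kg
Step 2: S = m * g / k = 1.58e-07 * 9.81 / 93.7
Step 3: S = 1.65e-08 m/g
Step 4: Convert to um/g: S = 0.017 um/g


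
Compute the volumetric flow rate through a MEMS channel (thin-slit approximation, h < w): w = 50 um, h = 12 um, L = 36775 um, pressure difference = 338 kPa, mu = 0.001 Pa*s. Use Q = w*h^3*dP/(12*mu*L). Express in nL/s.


Step 1: Convert all dimensions to SI (meters).
w = 50e-6 m, h = 12e-6 m, L = 36775e-6 m, dP = 338e3 Pa
Step 2: Q = w * h^3 * dP / (12 * mu * L)
Q = 50e-6 * (12e-6)^3 * 338e3 / (12 * 0.001 * 36775e-6) = 6.617539e-11 m^3/s
Step 3: Convert Q from m^3/s to nL/s (1 m^3 = 1e12 nL, so multiply by 1e12).
Q = 66.175 nL/s


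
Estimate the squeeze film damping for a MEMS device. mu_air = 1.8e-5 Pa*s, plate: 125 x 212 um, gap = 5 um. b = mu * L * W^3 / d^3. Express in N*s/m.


Step 1: Convert to SI.
L = 125e-6 m, W = 212e-6 m, d = 5e-6 m
Step 2: W^3 = (212e-6)^3 = 9.53e-12 m^3
Step 3: d^3 = (5e-6)^3 = 1.25e-16 m^3
Step 4: b = 1.8e-5 * 125e-6 * 9.53e-12 / 1.25e-16
b = 1.72e-04 N*s/m


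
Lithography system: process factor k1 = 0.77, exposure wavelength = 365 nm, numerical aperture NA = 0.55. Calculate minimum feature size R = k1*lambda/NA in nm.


Step 1: Identify values: k1 = 0.77, lambda = 365 nm, NA = 0.55
Step 2: R = k1 * lambda / NA
R = 0.77 * 365 / 0.55
R = 511.0 nm


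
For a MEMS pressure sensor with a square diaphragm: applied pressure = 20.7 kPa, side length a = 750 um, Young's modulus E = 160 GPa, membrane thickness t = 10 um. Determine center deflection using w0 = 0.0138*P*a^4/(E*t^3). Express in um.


Step 1: Convert pressure to compatible units (E is in GPa, so P in GPa).
P = 20.7 kPa = 20.7e-6 GPa
Step 2: Compute numerator: 0.0138 * P * a^4.
a^4 = 750^4 = 316406250000
numerator = 0.0138 * 20.7e-6 * 316406250000 = 9.03846e+04
Step 3: Compute denominator: E * t^3 = 160 * 10^3 = 160000
Step 4: w0 = numerator / denominator = 9.03846e+04 / 160000 = 0.5649 um


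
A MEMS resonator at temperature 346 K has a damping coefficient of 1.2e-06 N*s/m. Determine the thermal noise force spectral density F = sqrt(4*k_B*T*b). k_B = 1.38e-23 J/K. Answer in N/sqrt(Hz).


Step 1: Compute 4 * k_B * T * b
= 4 * 1.38e-23 * 346 * 1.2e-06
= 2.2919e-26 N^2/Hz
Step 2: F_noise = sqrt(2.2919e-26)
F_noise = 1.51e-13 N/sqrt(Hz)


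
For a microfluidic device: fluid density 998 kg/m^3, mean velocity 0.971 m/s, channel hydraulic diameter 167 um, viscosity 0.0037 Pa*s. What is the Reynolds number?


Step 1: Convert Dh to meters: Dh = 167e-6 m
Step 2: Re = rho * v * Dh / mu
Re = 998 * 0.971 * 167e-6 / 0.0037
Re = 43.739


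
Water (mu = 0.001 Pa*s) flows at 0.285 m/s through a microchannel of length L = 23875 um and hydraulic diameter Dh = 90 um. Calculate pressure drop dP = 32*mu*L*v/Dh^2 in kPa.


Step 1: Convert to SI: L = 23875e-6 m, Dh = 90e-6 m
Step 2: dP = 32 * 0.001 * 23875e-6 * 0.285 / (90e-6)^2
Step 3: dP = 26881.48 Pa
Step 4: Convert to kPa: dP = 26.88 kPa


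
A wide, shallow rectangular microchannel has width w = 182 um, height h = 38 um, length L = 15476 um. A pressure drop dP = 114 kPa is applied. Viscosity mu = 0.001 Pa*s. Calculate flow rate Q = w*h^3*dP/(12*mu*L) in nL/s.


Step 1: Convert all dimensions to SI (meters).
w = 182e-6 m, h = 38e-6 m, L = 15476e-6 m, dP = 114e3 Pa
Step 2: Q = w * h^3 * dP / (12 * mu * L)
Q = 182e-6 * (38e-6)^3 * 114e3 / (12 * 0.001 * 15476e-6) = 6.13037529e-09 m^3/s
Step 3: Convert Q from m^3/s to nL/s (1 m^3 = 1e12 nL, so multiply by 1e12).
Q = 6130.375 nL/s


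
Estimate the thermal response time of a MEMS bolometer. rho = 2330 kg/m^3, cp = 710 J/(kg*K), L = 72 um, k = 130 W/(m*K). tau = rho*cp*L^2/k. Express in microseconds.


Step 1: Convert L to m: L = 72e-6 m
Step 2: L^2 = (72e-6)^2 = 5.184e-09 m^2
Step 3: tau = 2330 * 710 * 5.184e-09 / 130 = 6.596839e-05 s
Step 4: Convert to microseconds (multiply by 1e6).
tau = 65.968 us


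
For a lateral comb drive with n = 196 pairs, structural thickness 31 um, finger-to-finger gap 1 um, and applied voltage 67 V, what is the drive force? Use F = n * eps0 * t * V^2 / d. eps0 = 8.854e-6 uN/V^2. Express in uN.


Step 1: Parameters: n=196, eps0=8.854e-6 uN/V^2, t=31 um, V=67 V, d=1 um
Step 2: V^2 = 4489
Step 3: F = 196 * 8.854e-6 * 31 * 4489 / 1
F = 241.494 uN


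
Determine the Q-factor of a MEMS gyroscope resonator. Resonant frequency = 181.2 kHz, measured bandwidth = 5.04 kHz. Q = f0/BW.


Step 1: Q = f0 / bandwidth
Step 2: Q = 181.2 / 5.04
Q = 36.0


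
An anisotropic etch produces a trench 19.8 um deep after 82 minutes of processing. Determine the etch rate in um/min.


Step 1: Etch rate = depth / time
Step 2: rate = 19.8 / 82
rate = 0.241 um/min


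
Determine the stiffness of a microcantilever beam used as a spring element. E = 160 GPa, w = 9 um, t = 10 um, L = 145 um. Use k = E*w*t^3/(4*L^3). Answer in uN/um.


Step 1: Convert E to consistent units (1 GPa = 1000 uN/um^2).
E = 160 GPa = 160000 uN/um^2
Step 2: Compute t^3 = 10^3 = 1000
Step 3: Compute L^3 = 145^3 = 3048625
Step 4: k = 160000 * 9 * 1000 / (4 * 3048625)
k = 118.086 uN/um


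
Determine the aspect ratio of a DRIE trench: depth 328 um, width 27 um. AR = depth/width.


Step 1: AR = depth / width
Step 2: AR = 328 / 27
AR = 12.1


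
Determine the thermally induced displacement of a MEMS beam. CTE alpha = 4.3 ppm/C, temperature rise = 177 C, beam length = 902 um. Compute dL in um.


Step 1: Convert CTE: alpha = 4.3 ppm/C = 4.3e-6 /C
Step 2: dL = 4.3e-6 * 177 * 902
dL = 0.6865 um


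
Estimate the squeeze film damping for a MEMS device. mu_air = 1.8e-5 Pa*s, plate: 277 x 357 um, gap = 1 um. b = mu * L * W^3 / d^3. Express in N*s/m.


Step 1: Convert to SI.
L = 277e-6 m, W = 357e-6 m, d = 1e-6 m
Step 2: W^3 = (357e-6)^3 = 4.55e-11 m^3
Step 3: d^3 = (1e-6)^3 = 1.00e-18 m^3
Step 4: b = 1.8e-5 * 277e-6 * 4.55e-11 / 1.00e-18
b = 2.27e-01 N*s/m


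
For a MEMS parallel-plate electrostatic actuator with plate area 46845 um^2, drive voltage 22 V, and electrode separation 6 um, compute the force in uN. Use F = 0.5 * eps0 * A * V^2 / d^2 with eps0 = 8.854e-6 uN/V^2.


Step 1: Identify parameters.
eps0 = 8.854e-6 uN/V^2, A = 46845 um^2, V = 22 V, d = 6 um
Step 2: Compute V^2 = 22^2 = 484
Step 3: Compute d^2 = 6^2 = 36
Step 4: F = 0.5 * 8.854e-6 * 46845 * 484 / 36
F = 2.788 uN


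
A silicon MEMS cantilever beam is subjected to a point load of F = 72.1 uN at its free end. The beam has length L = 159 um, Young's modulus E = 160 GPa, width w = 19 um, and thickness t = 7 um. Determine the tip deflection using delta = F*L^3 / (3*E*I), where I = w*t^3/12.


Step 1: Calculate the second moment of area.
I = w * t^3 / 12 = 19 * 7^3 / 12 = 543.0833 um^4
Step 2: Convert E to consistent units (1 GPa = 1000 uN/um^2).
E = 160 GPa = 160000 uN/um^2
Step 3: Calculate tip deflection.
delta = F * L^3 / (3 * E * I)
delta = 72.1 * 159^3 / (3 * 160000 * 543.0833)
delta = 1.1118 um


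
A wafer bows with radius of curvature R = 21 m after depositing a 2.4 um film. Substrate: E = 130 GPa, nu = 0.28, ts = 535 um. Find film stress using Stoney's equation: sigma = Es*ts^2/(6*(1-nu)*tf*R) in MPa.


Step 1: Compute numerator: Es * ts^2 = 130 * 535^2 = 37209250 (GPa*um^2)
Step 2: Compute denominator (R in um): 6*(1-nu)*tf*R = 6*0.72*2.4*21e6 = 217728000.0 (um^2)
Step 3: sigma (GPa) = 37209250 / 217728000.0 = 1.70898e-01 GPa
Step 4: Convert to MPa (x1000): sigma = 170.9 MPa


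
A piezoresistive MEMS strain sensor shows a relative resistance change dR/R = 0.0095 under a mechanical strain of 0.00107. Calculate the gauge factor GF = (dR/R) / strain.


Step 1: Identify values.
dR/R = 0.0095, strain = 0.00107
Step 2: GF = (dR/R) / strain = 0.0095 / 0.00107
GF = 8.9


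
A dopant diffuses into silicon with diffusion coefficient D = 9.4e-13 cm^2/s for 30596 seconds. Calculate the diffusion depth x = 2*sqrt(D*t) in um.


Step 1: Compute D*t = 9.4e-13 * 30596 = 2.876024e-08 cm^2
Step 2: sqrt(D*t) = 1.69588e-04 cm
Step 3: x = 2 * 1.69588e-04 cm = 3.39176e-04 cm
Step 4: Convert to um (1 cm = 1e4 um): x = 3.392 um


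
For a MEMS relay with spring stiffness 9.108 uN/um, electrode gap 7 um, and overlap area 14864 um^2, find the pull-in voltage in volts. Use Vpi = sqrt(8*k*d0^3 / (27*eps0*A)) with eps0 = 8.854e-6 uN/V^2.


Step 1: Compute numerator: 8 * k * d0^3 = 8 * 9.108 * 7^3 = 24992.352
Step 2: Compute denominator: 27 * eps0 * A = 27 * 8.854e-6 * 14864 = 3.553358
Step 3: Vpi = sqrt(24992.352 / 3.553358)
Vpi = 83.87 V


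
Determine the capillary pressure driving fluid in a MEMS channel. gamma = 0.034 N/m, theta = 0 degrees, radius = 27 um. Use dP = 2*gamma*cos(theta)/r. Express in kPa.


Step 1: cos(0 deg) = 1.0
Step 2: Convert r to m: r = 27e-6 m
Step 3: dP = 2 * 0.034 * 1.0 / 27e-6 = 2518.5 Pa
Step 4: Convert Pa to kPa (divide by 1000).
dP = 2.52 kPa


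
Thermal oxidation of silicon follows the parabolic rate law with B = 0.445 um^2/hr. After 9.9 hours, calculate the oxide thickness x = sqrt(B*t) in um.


Step 1: Compute B*t = 0.445 * 9.9 = 4.4055
Step 2: x = sqrt(4.4055)
x = 2.099 um


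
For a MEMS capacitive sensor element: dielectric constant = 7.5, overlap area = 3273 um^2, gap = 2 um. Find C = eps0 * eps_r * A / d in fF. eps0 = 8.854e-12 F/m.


Step 1: Convert area to m^2: A = 3273e-12 m^2
Step 2: Convert gap to m: d = 2e-6 m
Step 3: C = eps0 * eps_r * A / d
C = 8.854e-12 * 7.5 * 3273e-12 / 2e-6
Step 4: Convert to fF (multiply by 1e15).
C = 108.67 fF


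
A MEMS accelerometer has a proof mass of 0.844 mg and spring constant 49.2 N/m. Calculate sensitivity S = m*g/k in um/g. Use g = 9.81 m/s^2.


Step 1: Convert mass: m = 0.844 mg = 8.44e-07 kg
Step 2: S = m * g / k = 8.44e-07 * 9.81 / 49.2
Step 3: S = 1.68e-07 m/g
Step 4: Convert to um/g: S = 0.168 um/g


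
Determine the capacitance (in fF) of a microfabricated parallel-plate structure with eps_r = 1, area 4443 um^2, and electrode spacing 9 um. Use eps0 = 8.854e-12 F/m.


Step 1: Convert area to m^2: A = 4443e-12 m^2
Step 2: Convert gap to m: d = 9e-6 m
Step 3: C = eps0 * eps_r * A / d
C = 8.854e-12 * 1 * 4443e-12 / 9e-6
Step 4: Convert to fF (multiply by 1e15).
C = 4.37 fF


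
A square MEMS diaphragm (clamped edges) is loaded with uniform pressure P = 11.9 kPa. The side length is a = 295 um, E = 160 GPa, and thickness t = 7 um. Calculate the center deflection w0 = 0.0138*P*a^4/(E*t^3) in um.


Step 1: Convert pressure to compatible units (E is in GPa, so P in GPa).
P = 11.9 kPa = 11.9e-6 GPa
Step 2: Compute numerator: 0.0138 * P * a^4.
a^4 = 295^4 = 7573350625
numerator = 0.0138 * 11.9e-6 * 7573350625 = 1.2437e+03
Step 3: Compute denominator: E * t^3 = 160 * 7^3 = 54880
Step 4: w0 = numerator / denominator = 1.2437e+03 / 54880 = 0.0227 um


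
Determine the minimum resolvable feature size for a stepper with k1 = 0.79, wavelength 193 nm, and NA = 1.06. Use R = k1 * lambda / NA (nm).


Step 1: Identify values: k1 = 0.79, lambda = 193 nm, NA = 1.06
Step 2: R = k1 * lambda / NA
R = 0.79 * 193 / 1.06
R = 143.8 nm


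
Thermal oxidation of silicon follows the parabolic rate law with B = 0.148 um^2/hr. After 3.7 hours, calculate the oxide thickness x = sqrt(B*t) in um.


Step 1: Compute B*t = 0.148 * 3.7 = 0.5476
Step 2: x = sqrt(0.5476)
x = 0.74 um


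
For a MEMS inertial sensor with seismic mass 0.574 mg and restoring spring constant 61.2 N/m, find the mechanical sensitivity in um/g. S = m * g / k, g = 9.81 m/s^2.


Step 1: Convert mass: m = 0.574 mg = 5.74e-07 kg
Step 2: S = m * g / k = 5.74e-07 * 9.81 / 61.2
Step 3: S = 9.20e-08 m/g
Step 4: Convert to um/g: S = 0.092 um/g


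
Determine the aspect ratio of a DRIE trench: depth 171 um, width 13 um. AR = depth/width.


Step 1: AR = depth / width
Step 2: AR = 171 / 13
AR = 13.2


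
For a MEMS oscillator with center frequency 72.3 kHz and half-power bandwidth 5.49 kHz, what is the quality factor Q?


Step 1: Q = f0 / bandwidth
Step 2: Q = 72.3 / 5.49
Q = 13.2


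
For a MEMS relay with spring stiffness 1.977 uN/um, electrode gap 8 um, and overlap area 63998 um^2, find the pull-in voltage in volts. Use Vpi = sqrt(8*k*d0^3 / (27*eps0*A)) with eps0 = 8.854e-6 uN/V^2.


Step 1: Compute numerator: 8 * k * d0^3 = 8 * 1.977 * 8^3 = 8097.792
Step 2: Compute denominator: 27 * eps0 * A = 27 * 8.854e-6 * 63998 = 15.299234
Step 3: Vpi = sqrt(8097.792 / 15.299234)
Vpi = 23.01 V


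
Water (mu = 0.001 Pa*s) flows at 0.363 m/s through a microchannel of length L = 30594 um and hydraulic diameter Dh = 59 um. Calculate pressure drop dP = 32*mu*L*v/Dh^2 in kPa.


Step 1: Convert to SI: L = 30594e-6 m, Dh = 59e-6 m
Step 2: dP = 32 * 0.001 * 30594e-6 * 0.363 / (59e-6)^2
Step 3: dP = 102091.33 Pa
Step 4: Convert to kPa: dP = 102.09 kPa


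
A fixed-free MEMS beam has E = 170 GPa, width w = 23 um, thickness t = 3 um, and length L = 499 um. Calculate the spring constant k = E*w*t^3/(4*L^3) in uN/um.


Step 1: Convert E to consistent units (1 GPa = 1000 uN/um^2).
E = 170 GPa = 170000 uN/um^2
Step 2: Compute t^3 = 3^3 = 27
Step 3: Compute L^3 = 499^3 = 124251499
Step 4: k = 170000 * 23 * 27 / (4 * 124251499)
k = 0.2124 uN/um


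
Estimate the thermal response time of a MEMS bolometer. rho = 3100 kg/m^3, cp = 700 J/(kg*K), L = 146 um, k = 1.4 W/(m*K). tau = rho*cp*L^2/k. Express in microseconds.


Step 1: Convert L to m: L = 146e-6 m
Step 2: L^2 = (146e-6)^2 = 2.1316e-08 m^2
Step 3: tau = 3100 * 700 * 2.1316e-08 / 1.4 = 3.30398e-02 s
Step 4: Convert to microseconds (multiply by 1e6).
tau = 33039.8 us


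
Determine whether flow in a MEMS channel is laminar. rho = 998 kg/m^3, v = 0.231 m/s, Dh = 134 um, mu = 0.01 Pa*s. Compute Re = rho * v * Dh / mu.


Step 1: Convert Dh to meters: Dh = 134e-6 m
Step 2: Re = rho * v * Dh / mu
Re = 998 * 0.231 * 134e-6 / 0.01
Re = 3.089
Since Re = 3.089 is below ~2300, the flow is laminar.


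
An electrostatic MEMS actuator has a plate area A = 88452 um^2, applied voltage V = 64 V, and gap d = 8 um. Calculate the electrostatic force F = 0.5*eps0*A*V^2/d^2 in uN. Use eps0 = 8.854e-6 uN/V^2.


Step 1: Identify parameters.
eps0 = 8.854e-6 uN/V^2, A = 88452 um^2, V = 64 V, d = 8 um
Step 2: Compute V^2 = 64^2 = 4096
Step 3: Compute d^2 = 8^2 = 64
Step 4: F = 0.5 * 8.854e-6 * 88452 * 4096 / 64
F = 25.061 uN


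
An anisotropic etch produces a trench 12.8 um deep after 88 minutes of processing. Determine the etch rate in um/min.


Step 1: Etch rate = depth / time
Step 2: rate = 12.8 / 88
rate = 0.145 um/min


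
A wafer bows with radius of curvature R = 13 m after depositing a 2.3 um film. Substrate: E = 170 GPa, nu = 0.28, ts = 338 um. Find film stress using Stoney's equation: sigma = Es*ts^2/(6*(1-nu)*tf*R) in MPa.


Step 1: Compute numerator: Es * ts^2 = 170 * 338^2 = 19421480 (GPa*um^2)
Step 2: Compute denominator (R in um): 6*(1-nu)*tf*R = 6*0.72*2.3*13e6 = 129168000.0 (um^2)
Step 3: sigma (GPa) = 19421480 / 129168000.0 = 1.50358e-01 GPa
Step 4: Convert to MPa (x1000): sigma = 150.4 MPa


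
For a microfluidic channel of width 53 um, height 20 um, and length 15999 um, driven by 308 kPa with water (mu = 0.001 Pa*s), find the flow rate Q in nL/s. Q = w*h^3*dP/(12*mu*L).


Step 1: Convert all dimensions to SI (meters).
w = 53e-6 m, h = 20e-6 m, L = 15999e-6 m, dP = 308e3 Pa
Step 2: Q = w * h^3 * dP / (12 * mu * L)
Q = 53e-6 * (20e-6)^3 * 308e3 / (12 * 0.001 * 15999e-6) = 6.8020918e-10 m^3/s
Step 3: Convert Q from m^3/s to nL/s (1 m^3 = 1e12 nL, so multiply by 1e12).
Q = 680.209 nL/s


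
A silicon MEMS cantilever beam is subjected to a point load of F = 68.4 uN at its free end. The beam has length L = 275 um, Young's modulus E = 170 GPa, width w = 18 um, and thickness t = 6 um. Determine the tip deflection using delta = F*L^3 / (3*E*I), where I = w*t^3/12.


Step 1: Calculate the second moment of area.
I = w * t^3 / 12 = 18 * 6^3 / 12 = 324.0 um^4
Step 2: Convert E to consistent units (1 GPa = 1000 uN/um^2).
E = 170 GPa = 170000 uN/um^2
Step 3: Calculate tip deflection.
delta = F * L^3 / (3 * E * I)
delta = 68.4 * 275^3 / (3 * 170000 * 324.0)
delta = 8.6087 um


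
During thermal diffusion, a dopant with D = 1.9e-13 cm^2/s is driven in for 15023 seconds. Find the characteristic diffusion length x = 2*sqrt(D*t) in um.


Step 1: Compute D*t = 1.9e-13 * 15023 = 2.85437e-09 cm^2
Step 2: sqrt(D*t) = 5.34263e-05 cm
Step 3: x = 2 * 5.34263e-05 cm = 1.068526e-04 cm
Step 4: Convert to um (1 cm = 1e4 um): x = 1.069 um


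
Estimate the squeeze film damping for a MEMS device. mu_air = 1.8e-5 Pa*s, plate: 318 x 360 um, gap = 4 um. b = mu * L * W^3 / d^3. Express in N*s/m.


Step 1: Convert to SI.
L = 318e-6 m, W = 360e-6 m, d = 4e-6 m
Step 2: W^3 = (360e-6)^3 = 4.67e-11 m^3
Step 3: d^3 = (4e-6)^3 = 6.40e-17 m^3
Step 4: b = 1.8e-5 * 318e-6 * 4.67e-11 / 6.40e-17
b = 4.17e-03 N*s/m


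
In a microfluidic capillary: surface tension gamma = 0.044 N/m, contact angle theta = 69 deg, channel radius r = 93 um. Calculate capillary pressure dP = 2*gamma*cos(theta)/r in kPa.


Step 1: cos(69 deg) = 0.3584
Step 2: Convert r to m: r = 93e-6 m
Step 3: dP = 2 * 0.044 * 0.3584 / 93e-6 = 339.1 Pa
Step 4: Convert Pa to kPa (divide by 1000).
dP = 0.34 kPa


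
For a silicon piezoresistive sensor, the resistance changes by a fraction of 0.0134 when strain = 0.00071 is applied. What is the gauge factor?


Step 1: Identify values.
dR/R = 0.0134, strain = 0.00071
Step 2: GF = (dR/R) / strain = 0.0134 / 0.00071
GF = 18.9


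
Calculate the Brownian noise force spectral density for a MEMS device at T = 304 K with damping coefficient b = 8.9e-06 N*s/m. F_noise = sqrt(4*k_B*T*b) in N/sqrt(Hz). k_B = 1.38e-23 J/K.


Step 1: Compute 4 * k_B * T * b
= 4 * 1.38e-23 * 304 * 8.9e-06
= 1.4935e-25 N^2/Hz
Step 2: F_noise = sqrt(1.4935e-25)
F_noise = 3.86e-13 N/sqrt(Hz)


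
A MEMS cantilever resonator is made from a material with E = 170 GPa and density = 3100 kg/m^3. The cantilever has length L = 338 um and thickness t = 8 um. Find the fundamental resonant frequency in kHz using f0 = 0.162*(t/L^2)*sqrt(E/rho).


Step 1: Convert units to SI.
t_SI = 8e-6 m, L_SI = 338e-6 m
Step 2: Calculate sqrt(E/rho).
sqrt(170e9 / 3100) = 7405.32 m/s
Step 3: Compute f0.
f0 = 0.162 * 8e-6 / (338e-6)^2 * 7405.32 = 84007.0 Hz = 84.01 kHz


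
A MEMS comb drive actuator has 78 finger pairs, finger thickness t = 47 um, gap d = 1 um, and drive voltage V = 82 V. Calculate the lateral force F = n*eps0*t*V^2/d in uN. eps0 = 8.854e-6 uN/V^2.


Step 1: Parameters: n=78, eps0=8.854e-6 uN/V^2, t=47 um, V=82 V, d=1 um
Step 2: V^2 = 6724
Step 3: F = 78 * 8.854e-6 * 47 * 6724 / 1
F = 218.253 uN


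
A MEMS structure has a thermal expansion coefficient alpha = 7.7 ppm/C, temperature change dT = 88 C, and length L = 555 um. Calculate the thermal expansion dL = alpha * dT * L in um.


Step 1: Convert CTE: alpha = 7.7 ppm/C = 7.7e-6 /C
Step 2: dL = 7.7e-6 * 88 * 555
dL = 0.3761 um


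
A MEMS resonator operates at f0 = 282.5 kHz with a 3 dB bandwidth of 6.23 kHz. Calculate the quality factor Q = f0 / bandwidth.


Step 1: Q = f0 / bandwidth
Step 2: Q = 282.5 / 6.23
Q = 45.3


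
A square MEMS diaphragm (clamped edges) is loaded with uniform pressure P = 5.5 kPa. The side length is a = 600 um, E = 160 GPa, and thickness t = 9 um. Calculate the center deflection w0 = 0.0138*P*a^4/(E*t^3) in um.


Step 1: Convert pressure to compatible units (E is in GPa, so P in GPa).
P = 5.5 kPa = 5.5e-6 GPa
Step 2: Compute numerator: 0.0138 * P * a^4.
a^4 = 600^4 = 129600000000
numerator = 0.0138 * 5.5e-6 * 129600000000 = 9.8366e+03
Step 3: Compute denominator: E * t^3 = 160 * 9^3 = 116640
Step 4: w0 = numerator / denominator = 9.8366e+03 / 116640 = 0.0843 um


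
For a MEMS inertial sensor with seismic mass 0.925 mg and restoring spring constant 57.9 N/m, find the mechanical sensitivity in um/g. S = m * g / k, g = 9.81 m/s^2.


Step 1: Convert mass: m = 0.925 mg = 9.25e-07 kg
Step 2: S = m * g / k = 9.25e-07 * 9.81 / 57.9
Step 3: S = 1.57e-07 m/g
Step 4: Convert to um/g: S = 0.157 um/g


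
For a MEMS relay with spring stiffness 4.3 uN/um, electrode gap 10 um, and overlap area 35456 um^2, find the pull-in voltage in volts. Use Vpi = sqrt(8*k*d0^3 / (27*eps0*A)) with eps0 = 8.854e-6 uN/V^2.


Step 1: Compute numerator: 8 * k * d0^3 = 8 * 4.3 * 10^3 = 34400.0
Step 2: Compute denominator: 27 * eps0 * A = 27 * 8.854e-6 * 35456 = 8.47604
Step 3: Vpi = sqrt(34400.0 / 8.47604)
Vpi = 63.71 V


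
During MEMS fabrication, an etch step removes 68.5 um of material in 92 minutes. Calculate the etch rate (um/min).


Step 1: Etch rate = depth / time
Step 2: rate = 68.5 / 92
rate = 0.745 um/min


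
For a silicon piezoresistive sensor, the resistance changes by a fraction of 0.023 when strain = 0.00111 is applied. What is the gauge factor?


Step 1: Identify values.
dR/R = 0.023, strain = 0.00111
Step 2: GF = (dR/R) / strain = 0.023 / 0.00111
GF = 20.7


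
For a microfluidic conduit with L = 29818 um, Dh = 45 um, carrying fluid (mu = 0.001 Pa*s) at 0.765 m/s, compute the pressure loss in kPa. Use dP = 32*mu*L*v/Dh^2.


Step 1: Convert to SI: L = 29818e-6 m, Dh = 45e-6 m
Step 2: dP = 32 * 0.001 * 29818e-6 * 0.765 / (45e-6)^2
Step 3: dP = 360466.49 Pa
Step 4: Convert to kPa: dP = 360.47 kPa


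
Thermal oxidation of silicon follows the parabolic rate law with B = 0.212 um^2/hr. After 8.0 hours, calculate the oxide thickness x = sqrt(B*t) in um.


Step 1: Compute B*t = 0.212 * 8.0 = 1.696
Step 2: x = sqrt(1.696)
x = 1.302 um


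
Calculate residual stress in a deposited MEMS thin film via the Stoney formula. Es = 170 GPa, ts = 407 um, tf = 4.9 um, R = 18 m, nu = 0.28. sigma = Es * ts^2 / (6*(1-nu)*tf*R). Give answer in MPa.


Step 1: Compute numerator: Es * ts^2 = 170 * 407^2 = 28160330 (GPa*um^2)
Step 2: Compute denominator (R in um): 6*(1-nu)*tf*R = 6*0.72*4.9*18e6 = 381024000.0 (um^2)
Step 3: sigma (GPa) = 28160330 / 381024000.0 = 7.3907e-02 GPa
Step 4: Convert to MPa (x1000): sigma = 73.9 MPa


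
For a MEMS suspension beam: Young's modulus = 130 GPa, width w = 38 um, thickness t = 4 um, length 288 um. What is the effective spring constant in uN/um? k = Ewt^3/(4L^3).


Step 1: Convert E to consistent units (1 GPa = 1000 uN/um^2).
E = 130 GPa = 130000 uN/um^2
Step 2: Compute t^3 = 4^3 = 64
Step 3: Compute L^3 = 288^3 = 23887872
Step 4: k = 130000 * 38 * 64 / (4 * 23887872)
k = 3.3088 uN/um


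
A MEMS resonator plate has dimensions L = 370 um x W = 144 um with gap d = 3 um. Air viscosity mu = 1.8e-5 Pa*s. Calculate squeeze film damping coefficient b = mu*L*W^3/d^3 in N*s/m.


Step 1: Convert to SI.
L = 370e-6 m, W = 144e-6 m, d = 3e-6 m
Step 2: W^3 = (144e-6)^3 = 2.99e-12 m^3
Step 3: d^3 = (3e-6)^3 = 2.70e-17 m^3
Step 4: b = 1.8e-5 * 370e-6 * 2.99e-12 / 2.70e-17
b = 7.37e-04 N*s/m


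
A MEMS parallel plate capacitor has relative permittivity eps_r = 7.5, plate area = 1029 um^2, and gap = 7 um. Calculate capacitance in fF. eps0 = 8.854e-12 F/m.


Step 1: Convert area to m^2: A = 1029e-12 m^2
Step 2: Convert gap to m: d = 7e-6 m
Step 3: C = eps0 * eps_r * A / d
C = 8.854e-12 * 7.5 * 1029e-12 / 7e-6
Step 4: Convert to fF (multiply by 1e15).
C = 9.76 fF


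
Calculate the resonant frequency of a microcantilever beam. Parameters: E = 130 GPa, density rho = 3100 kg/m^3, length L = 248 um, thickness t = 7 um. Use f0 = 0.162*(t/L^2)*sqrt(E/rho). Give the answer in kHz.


Step 1: Convert units to SI.
t_SI = 7e-6 m, L_SI = 248e-6 m
Step 2: Calculate sqrt(E/rho).
sqrt(130e9 / 3100) = 6475.76 m/s
Step 3: Compute f0.
f0 = 0.162 * 7e-6 / (248e-6)^2 * 6475.76 = 119398.9 Hz = 119.4 kHz


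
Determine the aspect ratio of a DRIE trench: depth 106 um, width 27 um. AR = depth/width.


Step 1: AR = depth / width
Step 2: AR = 106 / 27
AR = 3.9


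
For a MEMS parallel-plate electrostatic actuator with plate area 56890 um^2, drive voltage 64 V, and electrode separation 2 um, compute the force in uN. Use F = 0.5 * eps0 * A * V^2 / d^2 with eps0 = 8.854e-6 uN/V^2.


Step 1: Identify parameters.
eps0 = 8.854e-6 uN/V^2, A = 56890 um^2, V = 64 V, d = 2 um
Step 2: Compute V^2 = 64^2 = 4096
Step 3: Compute d^2 = 2^2 = 4
Step 4: F = 0.5 * 8.854e-6 * 56890 * 4096 / 4
F = 257.896 uN


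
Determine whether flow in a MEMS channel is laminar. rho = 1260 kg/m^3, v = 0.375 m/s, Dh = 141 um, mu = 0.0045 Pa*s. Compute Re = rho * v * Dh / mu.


Step 1: Convert Dh to meters: Dh = 141e-6 m
Step 2: Re = rho * v * Dh / mu
Re = 1260 * 0.375 * 141e-6 / 0.0045
Re = 14.805
Since Re = 14.805 is below ~2300, the flow is laminar.


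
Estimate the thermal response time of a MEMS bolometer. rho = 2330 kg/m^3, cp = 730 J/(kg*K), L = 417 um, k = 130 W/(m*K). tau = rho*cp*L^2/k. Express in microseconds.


Step 1: Convert L to m: L = 417e-6 m
Step 2: L^2 = (417e-6)^2 = 1.73889e-07 m^2
Step 3: tau = 2330 * 730 * 1.73889e-07 / 130 = 2.27513692e-03 s
Step 4: Convert to microseconds (multiply by 1e6).
tau = 2275.137 us


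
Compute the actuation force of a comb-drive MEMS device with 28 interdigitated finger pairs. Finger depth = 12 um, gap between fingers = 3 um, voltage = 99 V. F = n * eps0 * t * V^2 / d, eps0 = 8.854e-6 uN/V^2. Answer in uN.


Step 1: Parameters: n=28, eps0=8.854e-6 uN/V^2, t=12 um, V=99 V, d=3 um
Step 2: V^2 = 9801
Step 3: F = 28 * 8.854e-6 * 12 * 9801 / 3
F = 9.719 uN


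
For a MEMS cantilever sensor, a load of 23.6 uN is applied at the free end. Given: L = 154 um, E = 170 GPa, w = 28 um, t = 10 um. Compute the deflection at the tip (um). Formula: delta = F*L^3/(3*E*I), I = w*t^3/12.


Step 1: Calculate the second moment of area.
I = w * t^3 / 12 = 28 * 10^3 / 12 = 2333.3333 um^4
Step 2: Convert E to consistent units (1 GPa = 1000 uN/um^2).
E = 170 GPa = 170000 uN/um^2
Step 3: Calculate tip deflection.
delta = F * L^3 / (3 * E * I)
delta = 23.6 * 154^3 / (3 * 170000 * 2333.3333)
delta = 0.0724 um


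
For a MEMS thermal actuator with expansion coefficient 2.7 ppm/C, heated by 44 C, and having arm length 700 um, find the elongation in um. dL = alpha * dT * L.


Step 1: Convert CTE: alpha = 2.7 ppm/C = 2.7e-6 /C
Step 2: dL = 2.7e-6 * 44 * 700
dL = 0.0832 um


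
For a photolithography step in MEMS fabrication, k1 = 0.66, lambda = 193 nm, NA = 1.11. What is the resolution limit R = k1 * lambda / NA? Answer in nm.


Step 1: Identify values: k1 = 0.66, lambda = 193 nm, NA = 1.11
Step 2: R = k1 * lambda / NA
R = 0.66 * 193 / 1.11
R = 114.8 nm


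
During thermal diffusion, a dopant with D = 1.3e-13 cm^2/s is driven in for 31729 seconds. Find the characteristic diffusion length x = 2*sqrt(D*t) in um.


Step 1: Compute D*t = 1.3e-13 * 31729 = 4.12477e-09 cm^2
Step 2: sqrt(D*t) = 6.42244e-05 cm
Step 3: x = 2 * 6.42244e-05 cm = 1.284488e-04 cm
Step 4: Convert to um (1 cm = 1e4 um): x = 1.284 um


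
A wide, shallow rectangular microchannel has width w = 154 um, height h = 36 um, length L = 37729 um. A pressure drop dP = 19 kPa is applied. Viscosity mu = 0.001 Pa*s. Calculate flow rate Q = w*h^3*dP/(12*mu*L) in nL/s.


Step 1: Convert all dimensions to SI (meters).
w = 154e-6 m, h = 36e-6 m, L = 37729e-6 m, dP = 19e3 Pa
Step 2: Q = w * h^3 * dP / (12 * mu * L)
Q = 154e-6 * (36e-6)^3 * 19e3 / (12 * 0.001 * 37729e-6) = 3.0152636e-10 m^3/s
Step 3: Convert Q from m^3/s to nL/s (1 m^3 = 1e12 nL, so multiply by 1e12).
Q = 301.526 nL/s


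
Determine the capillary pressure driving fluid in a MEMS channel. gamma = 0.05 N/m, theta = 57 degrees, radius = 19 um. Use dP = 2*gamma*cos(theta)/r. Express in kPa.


Step 1: cos(57 deg) = 0.5446
Step 2: Convert r to m: r = 19e-6 m
Step 3: dP = 2 * 0.05 * 0.5446 / 19e-6 = 2866.3 Pa
Step 4: Convert Pa to kPa (divide by 1000).
dP = 2.87 kPa


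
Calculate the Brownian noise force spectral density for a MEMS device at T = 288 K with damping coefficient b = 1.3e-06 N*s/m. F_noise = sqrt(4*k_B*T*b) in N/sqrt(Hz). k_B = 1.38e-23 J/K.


Step 1: Compute 4 * k_B * T * b
= 4 * 1.38e-23 * 288 * 1.3e-06
= 2.0667e-26 N^2/Hz
Step 2: F_noise = sqrt(2.0667e-26)
F_noise = 1.44e-13 N/sqrt(Hz)


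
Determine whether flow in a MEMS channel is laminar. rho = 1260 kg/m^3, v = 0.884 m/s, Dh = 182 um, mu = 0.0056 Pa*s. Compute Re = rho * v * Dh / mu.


Step 1: Convert Dh to meters: Dh = 182e-6 m
Step 2: Re = rho * v * Dh / mu
Re = 1260 * 0.884 * 182e-6 / 0.0056
Re = 36.2
Since Re = 36.2 is below ~2300, the flow is laminar.


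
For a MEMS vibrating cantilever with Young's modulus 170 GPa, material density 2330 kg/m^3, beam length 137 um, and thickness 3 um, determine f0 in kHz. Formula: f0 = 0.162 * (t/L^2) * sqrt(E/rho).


Step 1: Convert units to SI.
t_SI = 3e-6 m, L_SI = 137e-6 m
Step 2: Calculate sqrt(E/rho).
sqrt(170e9 / 2330) = 8541.74 m/s
Step 3: Compute f0.
f0 = 0.162 * 3e-6 / (137e-6)^2 * 8541.74 = 221177.8 Hz = 221.18 kHz


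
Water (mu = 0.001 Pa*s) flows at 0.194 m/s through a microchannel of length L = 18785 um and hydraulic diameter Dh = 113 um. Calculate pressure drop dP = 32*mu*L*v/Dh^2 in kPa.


Step 1: Convert to SI: L = 18785e-6 m, Dh = 113e-6 m
Step 2: dP = 32 * 0.001 * 18785e-6 * 0.194 / (113e-6)^2
Step 3: dP = 9132.84 Pa
Step 4: Convert to kPa: dP = 9.13 kPa


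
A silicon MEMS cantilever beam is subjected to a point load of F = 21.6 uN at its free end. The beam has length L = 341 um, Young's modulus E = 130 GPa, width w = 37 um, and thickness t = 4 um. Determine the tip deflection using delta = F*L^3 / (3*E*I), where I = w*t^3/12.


Step 1: Calculate the second moment of area.
I = w * t^3 / 12 = 37 * 4^3 / 12 = 197.3333 um^4
Step 2: Convert E to consistent units (1 GPa = 1000 uN/um^2).
E = 130 GPa = 130000 uN/um^2
Step 3: Calculate tip deflection.
delta = F * L^3 / (3 * E * I)
delta = 21.6 * 341^3 / (3 * 130000 * 197.3333)
delta = 11.1289 um


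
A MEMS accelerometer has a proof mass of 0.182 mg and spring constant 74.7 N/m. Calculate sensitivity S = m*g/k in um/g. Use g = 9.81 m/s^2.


Step 1: Convert mass: m = 0.182 mg = 1.82e-07 kg
Step 2: S = m * g / k = 1.82e-07 * 9.81 / 74.7
Step 3: S = 2.39e-08 m/g
Step 4: Convert to um/g: S = 0.024 um/g


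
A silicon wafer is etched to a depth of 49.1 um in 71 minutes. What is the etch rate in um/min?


Step 1: Etch rate = depth / time
Step 2: rate = 49.1 / 71
rate = 0.692 um/min


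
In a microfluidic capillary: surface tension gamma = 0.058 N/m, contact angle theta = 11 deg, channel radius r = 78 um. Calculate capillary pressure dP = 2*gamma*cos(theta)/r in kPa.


Step 1: cos(11 deg) = 0.9816
Step 2: Convert r to m: r = 78e-6 m
Step 3: dP = 2 * 0.058 * 0.9816 / 78e-6 = 1459.8 Pa
Step 4: Convert Pa to kPa (divide by 1000).
dP = 1.46 kPa


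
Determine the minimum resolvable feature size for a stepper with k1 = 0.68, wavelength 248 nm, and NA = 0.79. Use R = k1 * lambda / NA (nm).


Step 1: Identify values: k1 = 0.68, lambda = 248 nm, NA = 0.79
Step 2: R = k1 * lambda / NA
R = 0.68 * 248 / 0.79
R = 213.5 nm


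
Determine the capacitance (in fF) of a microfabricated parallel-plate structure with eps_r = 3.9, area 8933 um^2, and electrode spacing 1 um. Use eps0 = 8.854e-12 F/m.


Step 1: Convert area to m^2: A = 8933e-12 m^2
Step 2: Convert gap to m: d = 1e-6 m
Step 3: C = eps0 * eps_r * A / d
C = 8.854e-12 * 3.9 * 8933e-12 / 1e-6
Step 4: Convert to fF (multiply by 1e15).
C = 308.46 fF


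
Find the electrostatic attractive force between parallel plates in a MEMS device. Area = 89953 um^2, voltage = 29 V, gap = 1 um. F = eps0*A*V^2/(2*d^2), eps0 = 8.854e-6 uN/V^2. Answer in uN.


Step 1: Identify parameters.
eps0 = 8.854e-6 uN/V^2, A = 89953 um^2, V = 29 V, d = 1 um
Step 2: Compute V^2 = 29^2 = 841
Step 3: Compute d^2 = 1^2 = 1
Step 4: F = 0.5 * 8.854e-6 * 89953 * 841 / 1
F = 334.905 uN
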